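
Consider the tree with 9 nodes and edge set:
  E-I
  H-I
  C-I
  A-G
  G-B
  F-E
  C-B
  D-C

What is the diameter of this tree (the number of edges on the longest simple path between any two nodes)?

6

A longest path is F–E–I–C–B–G–A, with 6 edges.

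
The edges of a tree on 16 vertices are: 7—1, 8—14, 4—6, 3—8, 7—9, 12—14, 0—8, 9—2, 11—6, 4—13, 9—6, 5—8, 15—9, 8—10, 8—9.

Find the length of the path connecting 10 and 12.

Walking from 10: 10 – 8 – 14 – 12. Length 3.

3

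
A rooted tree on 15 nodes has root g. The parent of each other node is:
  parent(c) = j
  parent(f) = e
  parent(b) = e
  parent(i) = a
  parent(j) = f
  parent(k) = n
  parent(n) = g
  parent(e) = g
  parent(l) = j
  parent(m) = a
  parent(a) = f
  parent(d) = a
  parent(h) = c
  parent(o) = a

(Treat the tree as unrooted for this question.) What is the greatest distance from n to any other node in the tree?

6

A farthest node from n is h.
The path n – g – e – f – j – c – h has 6 edges.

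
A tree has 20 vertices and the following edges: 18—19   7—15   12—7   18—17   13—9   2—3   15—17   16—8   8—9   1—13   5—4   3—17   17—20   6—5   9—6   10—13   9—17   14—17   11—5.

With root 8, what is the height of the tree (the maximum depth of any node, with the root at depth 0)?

The longest root-to-leaf path is 8-9-17-15-7-12 (5 edges).

5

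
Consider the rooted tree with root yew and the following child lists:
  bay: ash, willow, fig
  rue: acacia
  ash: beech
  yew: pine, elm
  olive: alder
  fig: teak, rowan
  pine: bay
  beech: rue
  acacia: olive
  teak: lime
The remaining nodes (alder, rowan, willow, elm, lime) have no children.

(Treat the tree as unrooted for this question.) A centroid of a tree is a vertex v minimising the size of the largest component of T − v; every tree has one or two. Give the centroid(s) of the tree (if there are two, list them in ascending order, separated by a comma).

bay

Removing bay splits the tree into components of sizes 6, 4, 3, 1; the largest is 6 ≤ ⌊15/2⌋ = 7.
Every other node leaves some component of size > 7, so the centroid is unique.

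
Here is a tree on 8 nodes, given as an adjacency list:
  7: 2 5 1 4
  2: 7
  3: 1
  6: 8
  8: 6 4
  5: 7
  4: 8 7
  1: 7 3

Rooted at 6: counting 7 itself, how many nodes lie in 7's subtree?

5

Descendants of 7 (including itself): 7, 1, 5, 2, 3. That's 5.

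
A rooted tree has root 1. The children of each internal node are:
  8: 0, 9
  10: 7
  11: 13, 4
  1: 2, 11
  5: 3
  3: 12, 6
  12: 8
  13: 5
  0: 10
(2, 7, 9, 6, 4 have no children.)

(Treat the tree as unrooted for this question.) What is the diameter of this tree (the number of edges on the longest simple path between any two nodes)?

Starting from 2, a farthest node is 7 at distance 10.
One longest path: 2 - 1 - 11 - 13 - 5 - 3 - 12 - 8 - 0 - 10 - 7.
So the diameter is 10.

10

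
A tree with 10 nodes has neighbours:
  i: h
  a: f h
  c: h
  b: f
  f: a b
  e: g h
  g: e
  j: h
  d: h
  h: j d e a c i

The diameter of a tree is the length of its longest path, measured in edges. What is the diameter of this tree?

BFS from b reaches g last, at distance 5; BFS from g confirms no node is farther.
Path: b-f-a-h-e-g.

5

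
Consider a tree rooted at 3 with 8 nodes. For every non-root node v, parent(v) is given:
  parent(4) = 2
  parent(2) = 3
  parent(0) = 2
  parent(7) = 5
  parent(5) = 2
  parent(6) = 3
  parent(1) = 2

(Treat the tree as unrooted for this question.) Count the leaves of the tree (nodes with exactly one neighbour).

5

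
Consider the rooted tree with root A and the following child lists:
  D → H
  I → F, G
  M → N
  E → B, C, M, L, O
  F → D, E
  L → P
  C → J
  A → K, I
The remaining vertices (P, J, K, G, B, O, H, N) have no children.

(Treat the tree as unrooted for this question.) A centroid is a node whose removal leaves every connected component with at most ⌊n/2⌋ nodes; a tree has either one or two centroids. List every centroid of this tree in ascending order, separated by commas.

E

Removing E splits the tree into components of sizes 7, 2, 2, 2, 1, 1; the largest is 7 ≤ ⌊16/2⌋ = 8.
Every other node leaves some component of size > 8, so the centroid is unique.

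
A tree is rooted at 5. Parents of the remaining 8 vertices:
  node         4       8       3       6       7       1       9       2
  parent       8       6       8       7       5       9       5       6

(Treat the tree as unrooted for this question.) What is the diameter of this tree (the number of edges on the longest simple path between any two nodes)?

6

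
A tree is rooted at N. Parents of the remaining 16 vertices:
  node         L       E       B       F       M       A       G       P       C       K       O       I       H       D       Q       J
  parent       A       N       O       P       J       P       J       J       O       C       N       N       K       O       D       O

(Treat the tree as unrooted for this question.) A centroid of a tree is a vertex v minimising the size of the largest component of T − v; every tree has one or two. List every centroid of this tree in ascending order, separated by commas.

Delete O: the remaining components have sizes 7, 3, 3, 2, 1. Max 7 ≤ 8, so O is a centroid.
Every other node leaves some component of size > 8, so the centroid is unique.

O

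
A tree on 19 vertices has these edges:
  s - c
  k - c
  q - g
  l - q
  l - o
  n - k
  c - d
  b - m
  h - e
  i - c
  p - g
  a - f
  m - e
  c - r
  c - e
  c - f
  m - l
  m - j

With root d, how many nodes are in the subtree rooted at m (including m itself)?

8

The subtree rooted at m contains: m, l, b, j, q, o, g, p — 8 nodes.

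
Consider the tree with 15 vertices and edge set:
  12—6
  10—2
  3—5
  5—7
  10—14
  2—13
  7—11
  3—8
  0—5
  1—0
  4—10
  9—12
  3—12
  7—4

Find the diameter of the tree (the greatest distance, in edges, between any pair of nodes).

8

Starting from 13, a farthest node is 9 at distance 8.
One longest path: 13 – 2 – 10 – 4 – 7 – 5 – 3 – 12 – 9.
So the diameter is 8.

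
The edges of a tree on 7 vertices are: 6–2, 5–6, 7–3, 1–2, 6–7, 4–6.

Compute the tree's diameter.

Starting from 1, a farthest node is 3 at distance 4.
One longest path: 1-2-6-7-3.
So the diameter is 4.

4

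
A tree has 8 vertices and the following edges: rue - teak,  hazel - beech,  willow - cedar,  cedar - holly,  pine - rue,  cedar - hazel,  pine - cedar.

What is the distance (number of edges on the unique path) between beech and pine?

3

beech–hazel–cedar–pine: 3 edges.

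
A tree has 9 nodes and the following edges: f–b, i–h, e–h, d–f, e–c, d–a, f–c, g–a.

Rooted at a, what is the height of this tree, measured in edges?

6

A deepest node is i, reached by a – d – f – c – e – h – i.
That path has 6 edges, so the height is 6.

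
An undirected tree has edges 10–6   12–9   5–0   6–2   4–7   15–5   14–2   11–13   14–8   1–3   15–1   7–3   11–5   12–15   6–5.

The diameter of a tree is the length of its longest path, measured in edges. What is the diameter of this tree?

9

BFS from 4 reaches 8 last, at distance 9; BFS from 8 confirms no node is farther.
Path: 4-7-3-1-15-5-6-2-14-8.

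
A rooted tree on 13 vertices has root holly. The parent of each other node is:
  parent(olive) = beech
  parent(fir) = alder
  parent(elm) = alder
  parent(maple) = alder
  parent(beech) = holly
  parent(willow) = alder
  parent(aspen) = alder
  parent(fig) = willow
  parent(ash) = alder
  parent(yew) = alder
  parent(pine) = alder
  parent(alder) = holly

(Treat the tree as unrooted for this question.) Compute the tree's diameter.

5

BFS from olive reaches fig last, at distance 5; BFS from fig confirms no node is farther.
Path: olive - beech - holly - alder - willow - fig.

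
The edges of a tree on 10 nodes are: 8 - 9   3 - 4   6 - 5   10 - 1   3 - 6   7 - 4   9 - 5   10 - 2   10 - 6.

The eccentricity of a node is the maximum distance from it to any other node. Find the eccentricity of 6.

3

The node farthest from 6 is 8 (7 also at distance 3), via 6–5–9–8 — 3 edges.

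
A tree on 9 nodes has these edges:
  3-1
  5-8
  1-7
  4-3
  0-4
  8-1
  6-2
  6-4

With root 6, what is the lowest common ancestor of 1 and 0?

4

Path 1→root: 1 3 4 6; path 0→root: 0 4 6.
First common node: 4.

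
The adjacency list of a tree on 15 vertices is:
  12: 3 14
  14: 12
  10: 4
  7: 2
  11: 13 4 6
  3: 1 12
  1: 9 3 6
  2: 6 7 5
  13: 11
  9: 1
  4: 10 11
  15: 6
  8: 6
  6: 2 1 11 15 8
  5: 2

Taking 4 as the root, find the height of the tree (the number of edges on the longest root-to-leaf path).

A deepest node is 14, reached by 4-11-6-1-3-12-14.
That path has 6 edges, so the height is 6.

6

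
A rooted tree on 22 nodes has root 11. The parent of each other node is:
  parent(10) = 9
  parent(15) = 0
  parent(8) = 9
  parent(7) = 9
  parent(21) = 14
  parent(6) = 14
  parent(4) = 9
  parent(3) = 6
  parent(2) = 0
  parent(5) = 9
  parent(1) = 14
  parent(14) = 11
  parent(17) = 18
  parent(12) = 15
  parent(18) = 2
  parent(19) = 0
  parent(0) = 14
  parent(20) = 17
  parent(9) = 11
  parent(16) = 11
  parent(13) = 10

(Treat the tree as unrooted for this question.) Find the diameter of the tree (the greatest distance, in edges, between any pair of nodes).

Starting from 20, a farthest node is 13 at distance 9.
One longest path: 20 – 17 – 18 – 2 – 0 – 14 – 11 – 9 – 10 – 13.
So the diameter is 9.

9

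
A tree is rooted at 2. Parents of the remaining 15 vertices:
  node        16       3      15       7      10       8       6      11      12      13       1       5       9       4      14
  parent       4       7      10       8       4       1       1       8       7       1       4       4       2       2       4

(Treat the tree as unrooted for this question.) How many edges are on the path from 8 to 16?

The path is 8 – 1 – 4 – 16, which has 3 edges.

3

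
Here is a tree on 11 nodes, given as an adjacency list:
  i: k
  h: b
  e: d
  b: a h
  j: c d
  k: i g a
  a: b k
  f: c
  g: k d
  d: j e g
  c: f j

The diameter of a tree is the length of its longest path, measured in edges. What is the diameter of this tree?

8

BFS from f reaches h last, at distance 8; BFS from h confirms no node is farther.
Path: f–c–j–d–g–k–a–b–h.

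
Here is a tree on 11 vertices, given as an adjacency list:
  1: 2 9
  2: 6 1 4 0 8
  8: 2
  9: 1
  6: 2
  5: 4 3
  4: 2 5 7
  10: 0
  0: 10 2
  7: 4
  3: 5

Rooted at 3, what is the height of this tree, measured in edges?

10 sits deepest: 3 → 5 → 4 → 2 → 0 → 10 — 5 edges from the root.

5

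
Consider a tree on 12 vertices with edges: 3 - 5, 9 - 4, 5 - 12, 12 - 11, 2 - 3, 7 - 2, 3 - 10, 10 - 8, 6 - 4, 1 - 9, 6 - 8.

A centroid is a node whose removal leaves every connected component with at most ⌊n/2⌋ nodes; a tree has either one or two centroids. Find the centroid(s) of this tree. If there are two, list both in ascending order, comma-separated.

Delete 3: the remaining components have sizes 6, 3, 2. Max 6 ≤ 6, so 3 is a centroid.
10 is adjacent to 3 and is also a centroid (the largest component after removing it is likewise 6).

3, 10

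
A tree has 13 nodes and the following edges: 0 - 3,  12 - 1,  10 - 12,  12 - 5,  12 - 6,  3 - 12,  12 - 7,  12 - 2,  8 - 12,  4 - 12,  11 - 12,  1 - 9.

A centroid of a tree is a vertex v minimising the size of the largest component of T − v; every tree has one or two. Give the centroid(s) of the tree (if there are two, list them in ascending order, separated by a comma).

12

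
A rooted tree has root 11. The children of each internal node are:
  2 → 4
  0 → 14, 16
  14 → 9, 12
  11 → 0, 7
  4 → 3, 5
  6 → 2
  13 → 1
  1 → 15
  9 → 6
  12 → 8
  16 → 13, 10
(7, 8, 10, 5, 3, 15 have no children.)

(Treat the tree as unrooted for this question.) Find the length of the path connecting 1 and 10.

Walking from 1: 1 – 13 – 16 – 10. Length 3.

3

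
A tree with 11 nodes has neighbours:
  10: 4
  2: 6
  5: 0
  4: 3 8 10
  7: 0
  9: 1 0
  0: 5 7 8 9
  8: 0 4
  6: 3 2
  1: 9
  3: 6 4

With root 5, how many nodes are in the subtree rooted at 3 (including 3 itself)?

3

3's subtree: {3, 6, 2}, size 3.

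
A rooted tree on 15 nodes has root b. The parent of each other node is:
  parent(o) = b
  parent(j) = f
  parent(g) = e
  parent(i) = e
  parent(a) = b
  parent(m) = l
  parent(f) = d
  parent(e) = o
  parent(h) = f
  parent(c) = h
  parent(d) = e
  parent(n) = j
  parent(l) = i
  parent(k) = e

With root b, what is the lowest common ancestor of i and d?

e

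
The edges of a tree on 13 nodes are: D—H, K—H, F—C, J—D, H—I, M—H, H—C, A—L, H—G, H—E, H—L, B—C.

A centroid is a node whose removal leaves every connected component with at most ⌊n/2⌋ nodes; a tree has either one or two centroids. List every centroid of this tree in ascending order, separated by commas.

H

Delete H: the remaining components have sizes 3, 2, 2, 1, 1, 1, 1, 1. Max 3 ≤ 6, so H is a centroid.
Every other node leaves some component of size > 6, so the centroid is unique.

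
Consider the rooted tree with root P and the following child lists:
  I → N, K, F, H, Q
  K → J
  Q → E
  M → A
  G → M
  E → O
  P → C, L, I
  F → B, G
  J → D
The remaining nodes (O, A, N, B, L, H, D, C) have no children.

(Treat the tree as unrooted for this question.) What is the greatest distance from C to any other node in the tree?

The node farthest from C is A, via C – P – I – F – G – M – A — 6 edges.

6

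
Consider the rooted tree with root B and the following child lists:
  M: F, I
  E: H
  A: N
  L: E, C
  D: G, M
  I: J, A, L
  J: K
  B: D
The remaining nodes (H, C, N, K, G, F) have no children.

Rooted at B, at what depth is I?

3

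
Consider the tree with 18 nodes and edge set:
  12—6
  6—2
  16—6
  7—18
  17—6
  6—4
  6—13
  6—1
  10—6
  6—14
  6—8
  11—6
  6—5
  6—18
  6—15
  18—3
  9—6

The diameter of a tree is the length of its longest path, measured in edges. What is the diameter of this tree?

3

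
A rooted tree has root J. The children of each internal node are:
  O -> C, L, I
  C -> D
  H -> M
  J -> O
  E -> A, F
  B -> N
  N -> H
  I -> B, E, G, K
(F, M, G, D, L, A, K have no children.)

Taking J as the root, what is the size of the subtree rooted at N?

3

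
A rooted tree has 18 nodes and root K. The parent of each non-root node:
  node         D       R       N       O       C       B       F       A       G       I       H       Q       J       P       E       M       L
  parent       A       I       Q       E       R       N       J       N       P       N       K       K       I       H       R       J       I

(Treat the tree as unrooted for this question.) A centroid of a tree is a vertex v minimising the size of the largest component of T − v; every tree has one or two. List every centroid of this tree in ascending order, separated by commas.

I, N

Delete N: the remaining components have sizes 9, 5, 2, 1. Max 9 ≤ 9, so N is a centroid.
Its neighbour I also leaves a largest component of size 9, so both are centroids.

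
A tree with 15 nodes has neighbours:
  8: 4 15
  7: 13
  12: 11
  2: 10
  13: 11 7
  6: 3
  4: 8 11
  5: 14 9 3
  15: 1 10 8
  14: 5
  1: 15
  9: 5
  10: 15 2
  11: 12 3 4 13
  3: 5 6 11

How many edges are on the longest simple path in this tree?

8

BFS from 9 reaches 2 last, at distance 8; BFS from 2 confirms no node is farther.
Path: 9–5–3–11–4–8–15–10–2.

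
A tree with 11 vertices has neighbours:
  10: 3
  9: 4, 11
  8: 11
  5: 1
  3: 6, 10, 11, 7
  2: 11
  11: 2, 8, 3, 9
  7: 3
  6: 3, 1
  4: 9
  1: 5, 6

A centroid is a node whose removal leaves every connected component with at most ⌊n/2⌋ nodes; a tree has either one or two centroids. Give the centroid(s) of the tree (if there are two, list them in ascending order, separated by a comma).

3

Delete 3: the remaining components have sizes 5, 3, 1, 1. Max 5 ≤ 5, so 3 is a centroid.
No neighbour of 3 does as well, so 3 is the unique centroid.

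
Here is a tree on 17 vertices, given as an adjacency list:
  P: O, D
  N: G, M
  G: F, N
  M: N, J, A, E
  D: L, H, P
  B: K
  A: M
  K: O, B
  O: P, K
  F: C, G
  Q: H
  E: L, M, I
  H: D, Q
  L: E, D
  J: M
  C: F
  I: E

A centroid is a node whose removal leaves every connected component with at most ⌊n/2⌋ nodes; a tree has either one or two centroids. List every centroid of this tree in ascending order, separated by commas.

E

Removing E splits the tree into components of sizes 8, 7, 1; the largest is 8 ≤ ⌊17/2⌋ = 8.
No neighbour of E does as well, so E is the unique centroid.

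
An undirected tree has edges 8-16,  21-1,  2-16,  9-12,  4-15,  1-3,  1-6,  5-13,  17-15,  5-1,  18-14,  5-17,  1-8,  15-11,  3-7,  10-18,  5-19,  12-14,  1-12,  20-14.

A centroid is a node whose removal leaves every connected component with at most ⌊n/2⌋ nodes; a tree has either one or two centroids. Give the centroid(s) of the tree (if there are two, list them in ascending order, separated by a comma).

1

Removing 1 splits the tree into components of sizes 7, 6, 3, 2, 1, 1; the largest is 7 ≤ ⌊21/2⌋ = 10.
No neighbour of 1 does as well, so 1 is the unique centroid.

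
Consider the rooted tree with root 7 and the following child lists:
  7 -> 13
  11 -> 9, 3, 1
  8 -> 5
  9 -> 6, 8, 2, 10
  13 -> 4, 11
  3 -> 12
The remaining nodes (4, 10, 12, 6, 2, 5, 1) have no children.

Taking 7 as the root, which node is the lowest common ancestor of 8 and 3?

11

Path 8→root: 8 9 11 13 7; path 3→root: 3 11 13 7.
First common node: 11.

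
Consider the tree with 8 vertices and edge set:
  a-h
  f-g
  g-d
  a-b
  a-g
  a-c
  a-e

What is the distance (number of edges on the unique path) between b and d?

3

The path is b - a - g - d, which has 3 edges.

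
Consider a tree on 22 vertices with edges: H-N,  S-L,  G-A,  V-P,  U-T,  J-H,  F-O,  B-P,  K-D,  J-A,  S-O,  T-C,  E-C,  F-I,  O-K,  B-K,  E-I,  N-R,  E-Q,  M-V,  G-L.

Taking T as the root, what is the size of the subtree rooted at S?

8

The subtree rooted at S contains: S, L, G, A, J, H, N, R — 8 nodes.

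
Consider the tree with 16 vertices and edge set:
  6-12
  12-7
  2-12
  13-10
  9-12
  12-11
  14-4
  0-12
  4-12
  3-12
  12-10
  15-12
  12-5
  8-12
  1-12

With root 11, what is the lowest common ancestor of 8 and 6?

12

8's ancestor chain is 8, 12, 11 and 6's is 6, 12, 11; they first meet at 12.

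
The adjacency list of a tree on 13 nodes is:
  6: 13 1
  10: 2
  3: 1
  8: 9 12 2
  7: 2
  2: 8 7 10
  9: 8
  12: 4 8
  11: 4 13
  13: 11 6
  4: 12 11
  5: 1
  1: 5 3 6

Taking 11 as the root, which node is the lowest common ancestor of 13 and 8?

Path 13→root: 13 11; path 8→root: 8 12 4 11.
First common node: 11.

11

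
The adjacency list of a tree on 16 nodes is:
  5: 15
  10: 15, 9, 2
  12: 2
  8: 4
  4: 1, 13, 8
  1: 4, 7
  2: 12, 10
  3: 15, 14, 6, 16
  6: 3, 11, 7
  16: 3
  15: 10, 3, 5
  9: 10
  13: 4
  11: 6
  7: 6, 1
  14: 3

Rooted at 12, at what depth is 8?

9

12 → 2 → 10 → 15 → 3 → 6 → 7 → 1 → 4 → 8 — 9 edges.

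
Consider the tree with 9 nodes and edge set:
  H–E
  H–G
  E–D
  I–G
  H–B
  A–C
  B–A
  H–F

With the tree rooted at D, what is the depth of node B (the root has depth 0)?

3

D – E – H – B — 3 edges.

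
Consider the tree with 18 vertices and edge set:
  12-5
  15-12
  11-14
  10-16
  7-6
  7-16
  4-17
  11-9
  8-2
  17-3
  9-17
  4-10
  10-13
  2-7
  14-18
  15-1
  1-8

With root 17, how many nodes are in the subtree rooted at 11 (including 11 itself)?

3

Descendants of 11 (including itself): 11, 14, 18. That's 3.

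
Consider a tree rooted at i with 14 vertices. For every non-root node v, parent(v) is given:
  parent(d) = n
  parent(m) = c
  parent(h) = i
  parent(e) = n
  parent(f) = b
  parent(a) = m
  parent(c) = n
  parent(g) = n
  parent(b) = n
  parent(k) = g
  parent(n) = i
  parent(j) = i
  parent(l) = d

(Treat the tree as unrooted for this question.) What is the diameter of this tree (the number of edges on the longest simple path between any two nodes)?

5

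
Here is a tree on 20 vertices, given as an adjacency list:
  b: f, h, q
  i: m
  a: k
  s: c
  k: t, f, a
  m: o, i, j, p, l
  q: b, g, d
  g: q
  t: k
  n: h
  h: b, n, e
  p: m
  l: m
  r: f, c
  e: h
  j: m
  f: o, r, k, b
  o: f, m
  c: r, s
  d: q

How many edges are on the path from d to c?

5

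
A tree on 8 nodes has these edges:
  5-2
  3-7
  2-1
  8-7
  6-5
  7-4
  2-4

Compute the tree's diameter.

5

A longest path is 6 - 5 - 2 - 4 - 7 - 3, with 5 edges.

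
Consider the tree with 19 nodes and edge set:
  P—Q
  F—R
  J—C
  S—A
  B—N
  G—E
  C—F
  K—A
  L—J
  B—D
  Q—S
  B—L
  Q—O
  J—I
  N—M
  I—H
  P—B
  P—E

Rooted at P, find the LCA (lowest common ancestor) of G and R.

P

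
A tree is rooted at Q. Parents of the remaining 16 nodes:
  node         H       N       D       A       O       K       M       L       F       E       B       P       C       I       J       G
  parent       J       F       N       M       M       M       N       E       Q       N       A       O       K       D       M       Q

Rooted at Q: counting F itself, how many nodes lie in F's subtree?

15

The subtree rooted at F contains: F, N, M, D, E, K, J, A, O, I, L, C, H, B, P — 15 nodes.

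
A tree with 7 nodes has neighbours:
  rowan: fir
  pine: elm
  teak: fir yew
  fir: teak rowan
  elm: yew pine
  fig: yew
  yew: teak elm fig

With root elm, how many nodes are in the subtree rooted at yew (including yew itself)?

5

The subtree rooted at yew contains: yew, fig, teak, fir, rowan — 5 nodes.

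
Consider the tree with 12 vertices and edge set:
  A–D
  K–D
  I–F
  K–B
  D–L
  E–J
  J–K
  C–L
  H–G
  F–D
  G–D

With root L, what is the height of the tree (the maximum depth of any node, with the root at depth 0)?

A deepest node is E, reached by L → D → K → J → E.
That path has 4 edges, so the height is 4.

4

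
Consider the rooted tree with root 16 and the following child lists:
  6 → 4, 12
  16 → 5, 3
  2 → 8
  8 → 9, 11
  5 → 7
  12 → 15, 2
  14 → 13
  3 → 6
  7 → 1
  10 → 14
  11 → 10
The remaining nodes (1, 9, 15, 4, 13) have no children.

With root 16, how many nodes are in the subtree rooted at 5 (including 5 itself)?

3

The subtree rooted at 5 contains: 5, 7, 1 — 3 nodes.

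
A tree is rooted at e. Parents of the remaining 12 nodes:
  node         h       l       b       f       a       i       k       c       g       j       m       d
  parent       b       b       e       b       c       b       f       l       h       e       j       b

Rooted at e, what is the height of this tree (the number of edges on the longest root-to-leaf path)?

A deepest node is a, reached by e → b → l → c → a.
That path has 4 edges, so the height is 4.

4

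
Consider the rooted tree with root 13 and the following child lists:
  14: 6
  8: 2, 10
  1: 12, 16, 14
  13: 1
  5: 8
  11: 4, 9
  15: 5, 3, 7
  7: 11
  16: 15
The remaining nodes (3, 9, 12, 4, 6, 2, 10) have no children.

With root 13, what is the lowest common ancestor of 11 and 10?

11's ancestor chain is 11, 7, 15, 16, 1, 13 and 10's is 10, 8, 5, 15, 16, 1, 13; they first meet at 15.

15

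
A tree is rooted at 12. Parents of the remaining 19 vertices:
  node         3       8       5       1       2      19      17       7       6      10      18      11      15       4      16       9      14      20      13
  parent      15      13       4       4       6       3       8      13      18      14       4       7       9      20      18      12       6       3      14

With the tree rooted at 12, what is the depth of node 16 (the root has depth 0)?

7

Path from 12 to 16: 12 – 9 – 15 – 3 – 20 – 4 – 18 – 16, which has 7 edges.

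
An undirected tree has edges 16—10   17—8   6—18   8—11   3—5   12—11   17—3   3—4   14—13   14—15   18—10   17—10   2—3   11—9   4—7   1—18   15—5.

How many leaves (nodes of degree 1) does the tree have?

8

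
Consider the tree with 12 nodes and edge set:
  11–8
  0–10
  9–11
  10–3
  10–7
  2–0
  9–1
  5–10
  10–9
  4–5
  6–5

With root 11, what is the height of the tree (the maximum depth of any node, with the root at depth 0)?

4

The longest root-to-leaf path is 11–9–10–5–6 (4 edges).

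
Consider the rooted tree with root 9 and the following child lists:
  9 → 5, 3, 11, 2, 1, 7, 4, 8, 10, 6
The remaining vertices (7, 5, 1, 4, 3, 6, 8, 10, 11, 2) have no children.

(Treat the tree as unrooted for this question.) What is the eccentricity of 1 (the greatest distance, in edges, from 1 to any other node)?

2

Distances from 1 peak at 2, attained at 11 (3, 4, 5, 10, 2, 8, 6, 7 also at distance 2).
1-9-11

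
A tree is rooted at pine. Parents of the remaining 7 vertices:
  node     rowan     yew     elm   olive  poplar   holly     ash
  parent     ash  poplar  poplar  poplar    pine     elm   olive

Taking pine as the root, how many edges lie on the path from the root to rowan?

Path from pine to rowan: pine–poplar–olive–ash–rowan, which has 4 edges.

4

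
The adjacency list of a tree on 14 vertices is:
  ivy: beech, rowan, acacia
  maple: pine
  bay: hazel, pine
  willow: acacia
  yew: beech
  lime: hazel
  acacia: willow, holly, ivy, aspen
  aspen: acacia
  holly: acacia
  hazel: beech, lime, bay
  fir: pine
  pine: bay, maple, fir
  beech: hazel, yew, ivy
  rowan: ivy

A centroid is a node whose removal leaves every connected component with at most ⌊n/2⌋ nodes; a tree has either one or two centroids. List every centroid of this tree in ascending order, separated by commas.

beech

Delete beech: the remaining components have sizes 6, 6, 1. Max 6 ≤ 7, so beech is a centroid.
No neighbour of beech does as well, so beech is the unique centroid.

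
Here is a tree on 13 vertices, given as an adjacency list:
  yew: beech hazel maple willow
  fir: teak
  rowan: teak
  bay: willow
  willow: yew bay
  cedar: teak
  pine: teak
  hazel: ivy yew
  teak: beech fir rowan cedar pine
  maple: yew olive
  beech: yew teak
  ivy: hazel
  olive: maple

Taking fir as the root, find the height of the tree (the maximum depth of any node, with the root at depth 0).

5

bay sits deepest: fir–teak–beech–yew–willow–bay — 5 edges from the root.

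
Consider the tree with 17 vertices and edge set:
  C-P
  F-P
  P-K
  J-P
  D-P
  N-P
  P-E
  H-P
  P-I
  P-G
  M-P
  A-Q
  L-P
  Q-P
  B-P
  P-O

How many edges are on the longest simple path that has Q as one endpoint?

2

The node farthest from Q is O (H, L, D, E, J, N, C, F, B, K, M, I, G also at distance 2), via Q–P–O — 2 edges.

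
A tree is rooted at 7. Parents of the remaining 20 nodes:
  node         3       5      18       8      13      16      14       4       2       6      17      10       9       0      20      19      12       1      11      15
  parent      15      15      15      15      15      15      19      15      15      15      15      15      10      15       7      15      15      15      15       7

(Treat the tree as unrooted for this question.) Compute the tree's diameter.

BFS from 20 reaches 9 last, at distance 4; BFS from 9 confirms no node is farther.
Path: 20 – 7 – 15 – 10 – 9.

4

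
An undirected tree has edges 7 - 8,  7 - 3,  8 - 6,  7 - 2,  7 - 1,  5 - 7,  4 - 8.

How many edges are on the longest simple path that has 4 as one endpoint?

3

Distances from 4 peak at 3, attained at 1 (3, 2, 5 also at distance 3).
4 – 8 – 7 – 1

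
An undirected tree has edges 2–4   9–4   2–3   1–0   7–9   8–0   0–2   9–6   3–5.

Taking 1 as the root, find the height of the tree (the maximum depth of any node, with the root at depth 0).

A deepest node is 7, reached by 1–0–2–4–9–7.
That path has 5 edges, so the height is 5.

5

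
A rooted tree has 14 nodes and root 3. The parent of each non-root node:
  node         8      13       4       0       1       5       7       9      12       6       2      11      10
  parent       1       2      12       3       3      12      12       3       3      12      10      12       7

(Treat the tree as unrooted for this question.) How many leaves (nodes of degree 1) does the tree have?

Exactly 8 nodes have a single neighbour: 0, 4, 5, 6, 8, 9, 11, 13.

8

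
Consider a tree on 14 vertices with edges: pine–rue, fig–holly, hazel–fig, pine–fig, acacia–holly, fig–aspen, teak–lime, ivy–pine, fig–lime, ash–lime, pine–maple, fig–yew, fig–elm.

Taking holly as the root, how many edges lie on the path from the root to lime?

Climbing from lime to the root: lime → fig → holly. That's 2 steps.

2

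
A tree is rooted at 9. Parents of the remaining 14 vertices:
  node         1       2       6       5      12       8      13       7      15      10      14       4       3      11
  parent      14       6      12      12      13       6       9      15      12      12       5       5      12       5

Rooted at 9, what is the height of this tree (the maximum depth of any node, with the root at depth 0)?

1 sits deepest: 9 → 13 → 12 → 5 → 14 → 1 — 5 edges from the root.

5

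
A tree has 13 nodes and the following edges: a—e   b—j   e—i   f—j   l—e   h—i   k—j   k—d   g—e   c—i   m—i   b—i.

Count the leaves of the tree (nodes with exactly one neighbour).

The leaves are a, c, d, f, g, h, l, m.
That is 8 leaves.

8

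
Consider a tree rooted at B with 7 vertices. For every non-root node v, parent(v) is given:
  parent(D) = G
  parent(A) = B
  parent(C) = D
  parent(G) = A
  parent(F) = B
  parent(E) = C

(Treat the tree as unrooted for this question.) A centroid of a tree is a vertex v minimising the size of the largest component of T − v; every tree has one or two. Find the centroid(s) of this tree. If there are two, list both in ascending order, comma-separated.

G

Delete G: the remaining components have sizes 3, 3. Max 3 ≤ 3, so G is a centroid.
Every other node leaves some component of size > 3, so the centroid is unique.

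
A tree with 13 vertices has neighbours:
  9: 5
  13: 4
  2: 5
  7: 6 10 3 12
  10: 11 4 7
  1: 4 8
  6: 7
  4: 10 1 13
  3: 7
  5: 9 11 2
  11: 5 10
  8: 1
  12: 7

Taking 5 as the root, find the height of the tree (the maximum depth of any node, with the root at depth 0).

5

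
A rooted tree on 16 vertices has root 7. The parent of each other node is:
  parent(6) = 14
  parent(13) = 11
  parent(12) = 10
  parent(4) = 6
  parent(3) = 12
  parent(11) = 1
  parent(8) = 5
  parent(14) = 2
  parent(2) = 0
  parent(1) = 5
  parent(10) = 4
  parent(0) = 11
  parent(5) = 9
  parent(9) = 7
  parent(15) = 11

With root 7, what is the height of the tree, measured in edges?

12

3 sits deepest: 7–9–5–1–11–0–2–14–6–4–10–12–3 — 12 edges from the root.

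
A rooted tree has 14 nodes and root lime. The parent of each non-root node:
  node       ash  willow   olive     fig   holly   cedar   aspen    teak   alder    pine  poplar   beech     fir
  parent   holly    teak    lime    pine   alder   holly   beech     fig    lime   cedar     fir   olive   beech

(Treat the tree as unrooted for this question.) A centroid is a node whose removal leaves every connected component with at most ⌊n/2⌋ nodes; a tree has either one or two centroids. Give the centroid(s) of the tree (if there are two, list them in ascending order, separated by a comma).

Removing holly splits the tree into components of sizes 7, 5, 1; the largest is 7 ≤ ⌊14/2⌋ = 7.
Its neighbour alder also leaves a largest component of size 7, so both are centroids.

alder, holly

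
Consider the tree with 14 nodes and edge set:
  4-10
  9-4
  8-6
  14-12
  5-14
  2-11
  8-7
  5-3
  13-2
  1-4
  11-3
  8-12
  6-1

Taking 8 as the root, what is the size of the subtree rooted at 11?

3

The subtree rooted at 11 contains: 11, 2, 13 — 3 nodes.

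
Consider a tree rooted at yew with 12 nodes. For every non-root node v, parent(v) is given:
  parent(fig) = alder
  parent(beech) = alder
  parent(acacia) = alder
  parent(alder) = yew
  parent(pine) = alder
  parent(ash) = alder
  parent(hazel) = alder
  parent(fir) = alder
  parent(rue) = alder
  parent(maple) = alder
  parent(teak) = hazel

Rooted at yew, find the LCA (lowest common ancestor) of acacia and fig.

alder

Path acacia→root: acacia alder yew; path fig→root: fig alder yew.
First common node: alder.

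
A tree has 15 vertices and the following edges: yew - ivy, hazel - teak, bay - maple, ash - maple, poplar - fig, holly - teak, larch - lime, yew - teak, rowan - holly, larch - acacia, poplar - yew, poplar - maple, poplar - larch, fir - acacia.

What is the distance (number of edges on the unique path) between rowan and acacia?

6

The path is rowan - holly - teak - yew - poplar - larch - acacia, which has 6 edges.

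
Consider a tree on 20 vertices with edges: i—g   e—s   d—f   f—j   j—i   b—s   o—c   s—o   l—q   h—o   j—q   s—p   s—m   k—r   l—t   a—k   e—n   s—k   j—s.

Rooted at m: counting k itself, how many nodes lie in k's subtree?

3

The subtree rooted at k contains: k, r, a — 3 nodes.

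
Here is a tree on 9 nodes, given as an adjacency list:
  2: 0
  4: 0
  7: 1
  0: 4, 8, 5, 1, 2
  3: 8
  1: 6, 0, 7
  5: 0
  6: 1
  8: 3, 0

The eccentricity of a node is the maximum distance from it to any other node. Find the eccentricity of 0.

The node farthest from 0 is 3 (6, 7 also at distance 2), via 0 – 8 – 3 — 2 edges.

2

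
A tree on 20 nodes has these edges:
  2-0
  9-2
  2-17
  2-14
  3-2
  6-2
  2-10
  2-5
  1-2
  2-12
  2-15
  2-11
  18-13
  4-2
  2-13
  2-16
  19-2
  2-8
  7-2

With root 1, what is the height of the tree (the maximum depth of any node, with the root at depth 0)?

3

A deepest node is 18, reached by 1 – 2 – 13 – 18.
That path has 3 edges, so the height is 3.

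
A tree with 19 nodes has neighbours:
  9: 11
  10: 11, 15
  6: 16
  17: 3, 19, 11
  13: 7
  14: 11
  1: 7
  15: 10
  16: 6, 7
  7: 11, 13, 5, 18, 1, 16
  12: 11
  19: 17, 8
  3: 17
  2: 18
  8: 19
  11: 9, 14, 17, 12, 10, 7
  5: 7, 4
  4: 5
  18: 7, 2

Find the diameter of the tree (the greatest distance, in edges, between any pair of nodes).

6

BFS from 4 reaches 8 last, at distance 6; BFS from 8 confirms no node is farther.
Path: 4 – 5 – 7 – 11 – 17 – 19 – 8.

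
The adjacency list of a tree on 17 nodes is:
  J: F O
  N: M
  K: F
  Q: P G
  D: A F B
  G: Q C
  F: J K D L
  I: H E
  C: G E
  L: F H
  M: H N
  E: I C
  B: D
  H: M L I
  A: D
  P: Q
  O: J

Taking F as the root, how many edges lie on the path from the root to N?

Path from F to N: F – L – H – M – N, which has 4 edges.

4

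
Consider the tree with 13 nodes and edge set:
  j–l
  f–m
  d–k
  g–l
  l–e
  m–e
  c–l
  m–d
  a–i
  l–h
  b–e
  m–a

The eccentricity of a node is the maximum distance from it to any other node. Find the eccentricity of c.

The node farthest from c is i (k also at distance 5), via c-l-e-m-a-i — 5 edges.

5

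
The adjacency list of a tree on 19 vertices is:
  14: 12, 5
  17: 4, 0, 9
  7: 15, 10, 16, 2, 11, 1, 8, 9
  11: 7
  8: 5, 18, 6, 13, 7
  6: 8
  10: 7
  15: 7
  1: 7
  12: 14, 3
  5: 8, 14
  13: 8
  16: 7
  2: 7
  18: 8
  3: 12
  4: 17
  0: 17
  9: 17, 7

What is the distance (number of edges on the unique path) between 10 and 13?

3

The path is 10 - 7 - 8 - 13, which has 3 edges.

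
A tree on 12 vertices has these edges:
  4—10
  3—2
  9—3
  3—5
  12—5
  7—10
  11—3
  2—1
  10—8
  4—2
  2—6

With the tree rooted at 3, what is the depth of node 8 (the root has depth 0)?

4

Path from 3 to 8: 3 – 2 – 4 – 10 – 8, which has 4 edges.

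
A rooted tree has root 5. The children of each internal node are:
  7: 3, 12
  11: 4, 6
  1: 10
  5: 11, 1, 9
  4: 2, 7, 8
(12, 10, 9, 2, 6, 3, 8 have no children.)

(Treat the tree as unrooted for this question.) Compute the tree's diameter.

Starting from 10, a farthest node is 12 at distance 6.
One longest path: 10–1–5–11–4–7–12.
So the diameter is 6.

6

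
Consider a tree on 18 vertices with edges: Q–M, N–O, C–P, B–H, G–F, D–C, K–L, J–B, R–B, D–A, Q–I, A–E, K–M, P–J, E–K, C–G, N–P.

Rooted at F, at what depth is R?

6

F – G – C – P – J – B – R — 6 edges.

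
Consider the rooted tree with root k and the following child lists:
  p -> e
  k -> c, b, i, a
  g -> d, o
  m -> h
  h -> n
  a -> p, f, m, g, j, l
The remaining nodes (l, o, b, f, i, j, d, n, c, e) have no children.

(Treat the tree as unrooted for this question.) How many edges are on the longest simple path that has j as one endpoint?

4

A farthest node from j is n.
The path j–a–m–h–n has 4 edges.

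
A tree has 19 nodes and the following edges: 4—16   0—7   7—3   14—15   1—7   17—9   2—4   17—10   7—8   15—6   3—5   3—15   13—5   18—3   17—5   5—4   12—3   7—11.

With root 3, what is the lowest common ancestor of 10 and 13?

Path 10→root: 10 17 5 3; path 13→root: 13 5 3.
First common node: 5.

5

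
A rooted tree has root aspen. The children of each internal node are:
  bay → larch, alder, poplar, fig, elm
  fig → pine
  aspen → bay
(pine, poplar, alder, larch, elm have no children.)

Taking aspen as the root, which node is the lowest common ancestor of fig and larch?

bay

Ancestors of fig (toward the root): fig, bay, aspen.
Ancestors of larch: larch, bay, aspen.
The deepest node appearing in both lists is bay.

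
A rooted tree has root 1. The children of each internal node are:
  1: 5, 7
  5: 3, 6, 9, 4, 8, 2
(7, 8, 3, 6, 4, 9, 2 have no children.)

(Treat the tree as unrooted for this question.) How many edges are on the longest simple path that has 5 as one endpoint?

The node farthest from 5 is 7, via 5–1–7 — 2 edges.

2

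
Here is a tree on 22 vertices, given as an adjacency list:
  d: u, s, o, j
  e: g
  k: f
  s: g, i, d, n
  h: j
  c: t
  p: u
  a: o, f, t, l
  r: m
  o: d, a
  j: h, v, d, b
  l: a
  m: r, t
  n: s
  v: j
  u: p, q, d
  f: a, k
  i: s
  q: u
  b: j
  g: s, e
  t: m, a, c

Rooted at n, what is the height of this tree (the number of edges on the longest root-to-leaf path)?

7

r sits deepest: n – s – d – o – a – t – m – r — 7 edges from the root.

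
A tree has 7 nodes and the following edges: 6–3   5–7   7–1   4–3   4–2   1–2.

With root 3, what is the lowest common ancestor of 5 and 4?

5's ancestor chain is 5, 7, 1, 2, 4, 3 and 4's is 4, 3; they first meet at 4.

4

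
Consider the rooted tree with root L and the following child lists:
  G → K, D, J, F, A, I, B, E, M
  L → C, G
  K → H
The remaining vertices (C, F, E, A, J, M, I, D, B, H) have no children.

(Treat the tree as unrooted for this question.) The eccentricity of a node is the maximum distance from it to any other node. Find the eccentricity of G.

2

A farthest node from G is C (H also at distance 2).
The path G–L–C has 2 edges.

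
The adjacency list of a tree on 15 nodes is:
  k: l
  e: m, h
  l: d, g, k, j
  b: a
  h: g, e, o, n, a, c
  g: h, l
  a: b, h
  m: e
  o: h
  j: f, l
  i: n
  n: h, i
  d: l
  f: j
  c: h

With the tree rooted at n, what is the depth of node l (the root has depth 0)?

3

Climbing from l to the root: l – g – h – n. That's 3 steps.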